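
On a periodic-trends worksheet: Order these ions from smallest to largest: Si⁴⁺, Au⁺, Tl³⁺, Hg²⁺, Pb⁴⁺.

First list Z and electron count for each: Si⁴⁺ has 10 e⁻ (Z=14), Pb⁴⁺ has 78 e⁻ (Z=82), Tl³⁺ has 78 e⁻ (Z=81), Hg²⁺ has 78 e⁻ (Z=80), Au⁺ has 78 e⁻ (Z=79). Si⁴⁺ < Pb⁴⁺ (same group, 3 shells fewer); Pb⁴⁺ < Tl³⁺ (isoelectronic, higher Z=82 is smaller); Tl³⁺ < Hg²⁺ (both 78 e⁻, Z=81>80); Hg²⁺ < Au⁺ (both 78 e⁻, Z=80>79).

Si⁴⁺ < Pb⁴⁺ < Tl³⁺ < Hg²⁺ < Au⁺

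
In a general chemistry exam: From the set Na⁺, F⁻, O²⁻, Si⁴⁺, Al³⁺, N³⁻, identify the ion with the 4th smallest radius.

Each ion has 10 electrons. The ranking follows nuclear charge in reverse — greater Z gives a smaller radius. Si⁴⁺ (Z=14), Al³⁺ (Z=13), Na⁺ (Z=11), F⁻ (Z=9), O²⁻ (Z=8), N³⁻ (Z=7).
Ordering: Si⁴⁺ < Al³⁺ < Na⁺ < F⁻ < O²⁻ < N³⁻. The 4th smallest is F⁻.

F⁻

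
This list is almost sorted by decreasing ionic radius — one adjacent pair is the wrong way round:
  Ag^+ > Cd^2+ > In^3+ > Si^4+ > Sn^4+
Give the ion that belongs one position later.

Scanning neighbour by neighbour, only Si^4+/Sn^4+ violates a trend: both in group 14 with the same charge; Si^4+ (period 3) has the smaller radius. That makes Si^4+ the one sitting a position early relative to where it belongs.

Si^4+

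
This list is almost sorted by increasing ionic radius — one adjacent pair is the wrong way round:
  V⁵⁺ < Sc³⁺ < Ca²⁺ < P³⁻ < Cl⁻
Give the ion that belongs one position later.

The pair P³⁻, Cl⁻ is the wrong way round — both have 18 electrons but Z(Cl)=17 > Z(P)=15, so Cl⁻ should be the smaller of the two. All other adjacent pairs agree with periodic trends, so P³⁻ is the misplaced ion.

P³⁻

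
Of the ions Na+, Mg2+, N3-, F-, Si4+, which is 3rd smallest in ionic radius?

All of these have 10 electrons (isoelectronic). With the same electron cloud, the ion with the most protons pulls it in tightest. Nuclear charges: Si4+ (Z=14), Mg2+ (Z=12), Na+ (Z=11), F- (Z=9), N3- (Z=7). Highest Z is smallest.
Ordering: Si4+ < Mg2+ < Na+ < F- < N3-. The 3rd smallest is Na+.

Na+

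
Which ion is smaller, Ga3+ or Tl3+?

Ga3+

Same group, same charge. Going down the group adds an extra shell of electrons, so the ion gets larger: Ga3+ is highest in the group and smallest.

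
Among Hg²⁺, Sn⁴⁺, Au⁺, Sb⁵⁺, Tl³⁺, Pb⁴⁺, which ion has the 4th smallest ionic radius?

Tabulating Z and e⁻: Sb⁵⁺: 46 e⁻, Z=51, Sn⁴⁺: 46 e⁻, Z=50, Pb⁴⁺: 78 e⁻, Z=82, Tl³⁺: 78 e⁻, Z=81, Hg²⁺: 78 e⁻, Z=80, Au⁺: 78 e⁻, Z=79. Sb⁵⁺ < Sn⁴⁺ (both 46 e⁻, Z=51>50); Sn⁴⁺ < Pb⁴⁺ (same group, 1 shell fewer); Pb⁴⁺ < Tl³⁺ (both 78 e⁻, Z=82>81); Tl³⁺ < Hg²⁺ (both 78 e⁻, Z=81>80); Hg²⁺ < Au⁺ (isoelectronic, higher Z=80 is smaller).
So the order is Sb⁵⁺ < Sn⁴⁺ < Pb⁴⁺ < Tl³⁺ < Hg²⁺ < Au⁺; the 4th-smallest ion is Tl³⁺.

Tl³⁺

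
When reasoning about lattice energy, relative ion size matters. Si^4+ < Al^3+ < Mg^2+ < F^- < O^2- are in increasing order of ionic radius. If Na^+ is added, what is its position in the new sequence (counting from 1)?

These species are isoelectronic with 10 electrons. The only difference is the number of protons: Si^4+ (Z=14), Al^3+ (Z=13), Mg^2+ (Z=12), Na^+ (Z=11), F^- (Z=9), O^2- (Z=8). The strongest nuclear pull (Si^4+) gives the smallest ion.
The complete sequence is Si^4+ < Al^3+ < Mg^2+ < Na^+ < F^- < O^2-. Na^+ sits at position 4.

4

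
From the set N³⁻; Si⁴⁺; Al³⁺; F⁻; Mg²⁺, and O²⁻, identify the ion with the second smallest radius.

All of these have 10 electrons (isoelectronic). With the same electron cloud, the ion with the most protons pulls it in tightest. Nuclear charges: Si⁴⁺ (Z=14), Al³⁺ (Z=13), Mg²⁺ (Z=12), F⁻ (Z=9), O²⁻ (Z=8), N³⁻ (Z=7). Highest Z is smallest.
So the order is Si⁴⁺ < Al³⁺ < Mg²⁺ < F⁻ < O²⁻ < N³⁻; the 2nd-smallest ion is Al³⁺.

Al³⁺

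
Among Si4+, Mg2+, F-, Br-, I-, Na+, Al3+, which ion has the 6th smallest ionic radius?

Br-

Work out protons and electrons: Si4+ has 10 e⁻ (Z=14), Al3+ has 10 e⁻ (Z=13), Mg2+ has 10 e⁻ (Z=12), Na+ has 10 e⁻ (Z=11), F- has 10 e⁻ (Z=9), Br- has 36 e⁻ (Z=35), I- has 54 e⁻ (Z=53). Si4+ < Al3+ (both 10 e⁻, Z=14>13); Al3+ < Mg2+ (both 10 e⁻, Z=13>12); Mg2+ < Na+ (both 10 e⁻, Z=12>11); Na+ < F- (both 10 e⁻, Z=11>9); F- < Br- (same group, 2 shells fewer); Br- < I- (same group, 1 shell fewer).
Full ascending order: Si4+ < Al3+ < Mg2+ < Na+ < F- < Br- < I-. Counting from the smallest, position 6 is Br-.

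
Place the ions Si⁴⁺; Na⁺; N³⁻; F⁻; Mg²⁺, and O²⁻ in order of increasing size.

These species are isoelectronic with 10 electrons. The only difference is the number of protons: Si⁴⁺ (Z=14), Mg²⁺ (Z=12), Na⁺ (Z=11), F⁻ (Z=9), O²⁻ (Z=8), N³⁻ (Z=7). The strongest nuclear pull (Si⁴⁺) gives the smallest ion.

Si⁴⁺ < Mg²⁺ < Na⁺ < F⁻ < O²⁻ < N³⁻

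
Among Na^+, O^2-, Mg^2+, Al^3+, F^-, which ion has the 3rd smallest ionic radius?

Isoelectronic series (10 e⁻ each). Size is set by nuclear charge: more protons means a smaller ion. Al^3+ (Z=13), Mg^2+ (Z=12), Na^+ (Z=11), F^- (Z=9), O^2- (Z=8).
That gives Al^3+ < Mg^2+ < Na^+ < F^- < O^2-. From the smallest end, number 3 is Na^+.

Na^+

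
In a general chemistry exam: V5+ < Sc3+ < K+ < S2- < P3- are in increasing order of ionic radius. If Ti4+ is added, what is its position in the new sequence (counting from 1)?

2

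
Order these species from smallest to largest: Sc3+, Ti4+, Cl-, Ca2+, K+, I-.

Ti4+ < Sc3+ < Ca2+ < K+ < Cl- < I-

Ti4+ (Z=22, 18 e⁻), Sc3+ (Z=21, 18 e⁻), Ca2+ (Z=20, 18 e⁻), K+ (Z=19, 18 e⁻), Cl- (Z=17, 18 e⁻), I- (Z=53, 54 e⁻). Ti4+ < Sc3+ (both 18 e⁻, Z=22>21); Sc3+ < Ca2+ (both 18 e⁻, Z=21>20); Ca2+ < K+ (isoelectronic, higher Z=20 is smaller); K+ < Cl- (isoelectronic, higher Z=19 is smaller); Cl- < I- (same group, 2 shells fewer).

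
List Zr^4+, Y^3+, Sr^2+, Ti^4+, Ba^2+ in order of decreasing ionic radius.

Ba^2+ > Sr^2+ > Y^3+ > Zr^4+ > Ti^4+

Work out protons and electrons: Ti^4+: 18 e⁻, Z=22, Zr^4+: 36 e⁻, Z=40, Y^3+: 36 e⁻, Z=39, Sr^2+: 36 e⁻, Z=38, Ba^2+: 54 e⁻, Z=56. Ti^4+ < Zr^4+ (same group, period 4 vs 5); Zr^4+ < Y^3+ (isoelectronic, higher Z=40 is smaller); Y^3+ < Sr^2+ (both 36 e⁻, Z=39>38); Sr^2+ < Ba^2+ (same group, period 5 vs 6).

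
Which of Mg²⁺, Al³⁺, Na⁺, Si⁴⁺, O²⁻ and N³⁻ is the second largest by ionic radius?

O²⁻

Each ion has 10 electrons. The ranking follows nuclear charge in reverse — greater Z gives a smaller radius. Si⁴⁺ (Z=14), Al³⁺ (Z=13), Mg²⁺ (Z=12), Na⁺ (Z=11), O²⁻ (Z=8), N³⁻ (Z=7).
That gives Si⁴⁺ < Al³⁺ < Mg²⁺ < Na⁺ < O²⁻ < N³⁻. From the largest end, number 2 is O²⁻.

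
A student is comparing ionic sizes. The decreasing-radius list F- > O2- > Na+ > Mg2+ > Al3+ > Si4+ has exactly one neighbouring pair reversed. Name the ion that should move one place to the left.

O2-

Scanning neighbour by neighbour, only F-/O2- violates a trend: they are isoelectronic (10 e⁻) and F has more protons than O (9 vs 8), making F- smaller. That makes O2- the one sitting a position late relative to where it belongs.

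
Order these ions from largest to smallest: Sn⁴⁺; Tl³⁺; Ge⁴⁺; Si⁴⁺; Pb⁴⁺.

Electron counts and nuclear charges: Si⁴⁺ has 10 e⁻ (Z=14), Ge⁴⁺ has 28 e⁻ (Z=32), Sn⁴⁺ has 46 e⁻ (Z=50), Pb⁴⁺ has 78 e⁻ (Z=82), Tl³⁺ has 78 e⁻ (Z=81). Si⁴⁺ < Ge⁴⁺ (same group, period 3 vs 4); Ge⁴⁺ < Sn⁴⁺ (same group, 1 shell fewer); Sn⁴⁺ < Pb⁴⁺ (same group, period 5 vs 6); Pb⁴⁺ < Tl³⁺ (both 78 e⁻, Z=82>81).

Tl³⁺ > Pb⁴⁺ > Sn⁴⁺ > Ge⁴⁺ > Si⁴⁺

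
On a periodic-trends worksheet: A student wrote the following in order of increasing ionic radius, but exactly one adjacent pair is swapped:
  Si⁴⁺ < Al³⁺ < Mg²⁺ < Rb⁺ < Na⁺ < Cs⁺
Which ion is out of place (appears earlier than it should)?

Rb⁺

Compare adjacent ions: both in group 1 with the same charge; Na⁺ (period 3) has the smaller radius — yet in this increasing list Rb⁺ sits before Na⁺. Nothing else is reversed, so Rb⁺ should move one place to the right.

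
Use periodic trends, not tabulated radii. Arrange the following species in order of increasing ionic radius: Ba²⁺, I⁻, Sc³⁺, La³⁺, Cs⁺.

Sc³⁺ < La³⁺ < Ba²⁺ < Cs⁺ < I⁻

First list Z and electron count for each: Sc³⁺ has 18 e⁻ (Z=21), La³⁺ has 54 e⁻ (Z=57), Ba²⁺ has 54 e⁻ (Z=56), Cs⁺ has 54 e⁻ (Z=55), I⁻ has 54 e⁻ (Z=53). Sc³⁺ < La³⁺ (same group, period 4 vs 6); La³⁺ < Ba²⁺ (both 54 e⁻, Z=57>56); Ba²⁺ < Cs⁺ (isoelectronic, higher Z=56 is smaller); Cs⁺ < I⁻ (isoelectronic, higher Z=55 is smaller).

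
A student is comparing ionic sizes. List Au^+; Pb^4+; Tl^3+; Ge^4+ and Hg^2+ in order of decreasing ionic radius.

Au^+ > Hg^2+ > Tl^3+ > Pb^4+ > Ge^4+

Tabulating Z and e⁻: Ge^4+ has 28 e⁻ (Z=32), Pb^4+ has 78 e⁻ (Z=82), Tl^3+ has 78 e⁻ (Z=81), Hg^2+ has 78 e⁻ (Z=80), Au^+ has 78 e⁻ (Z=79). Ge^4+ < Pb^4+ (same group, 2 shells fewer); Pb^4+ < Tl^3+ (isoelectronic, higher Z=82 is smaller); Tl^3+ < Hg^2+ (both 78 e⁻, Z=81>80); Hg^2+ < Au^+ (both 78 e⁻, Z=80>79).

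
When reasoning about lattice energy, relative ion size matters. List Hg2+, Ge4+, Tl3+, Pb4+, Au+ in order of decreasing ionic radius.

Au+ > Hg2+ > Tl3+ > Pb4+ > Ge4+

Tabulating Z and e⁻: Ge4+ has 28 e⁻ (Z=32), Pb4+ has 78 e⁻ (Z=82), Tl3+ has 78 e⁻ (Z=81), Hg2+ has 78 e⁻ (Z=80), Au+ has 78 e⁻ (Z=79). Ge4+ < Pb4+ (same group, 2 shells fewer); Pb4+ < Tl3+ (both 78 e⁻, Z=82>81); Tl3+ < Hg2+ (both 78 e⁻, Z=81>80); Hg2+ < Au+ (both 78 e⁻, Z=80>79).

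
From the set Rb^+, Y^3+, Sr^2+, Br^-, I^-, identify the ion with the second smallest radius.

Electron counts and nuclear charges: Y^3+ has 36 e⁻ (Z=39), Sr^2+ has 36 e⁻ (Z=38), Rb^+ has 36 e⁻ (Z=37), Br^- has 36 e⁻ (Z=35), I^- has 54 e⁻ (Z=53). Y^3+ < Sr^2+ (both 36 e⁻, Z=39>38); Sr^2+ < Rb^+ (isoelectronic, higher Z=38 is smaller); Rb^+ < Br^- (both 36 e⁻, Z=37>35); Br^- < I^- (same group, 1 shell fewer).
That gives Y^3+ < Sr^2+ < Rb^+ < Br^- < I^-. From the smallest end, number 2 is Sr^2+.

Sr^2+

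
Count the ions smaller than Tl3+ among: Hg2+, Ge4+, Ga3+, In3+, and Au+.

First list Z and electron count for each: Ge4+ (Z=32, 28 e⁻), Ga3+ (Z=31, 28 e⁻), In3+ (Z=49, 46 e⁻), Tl3+ (Z=81, 78 e⁻), Hg2+ (Z=80, 78 e⁻), Au+ (Z=79, 78 e⁻). Ge4+ < Ga3+ (both 28 e⁻, Z=32>31); Ga3+ < In3+ (same group, 1 shell fewer); In3+ < Tl3+ (same group, period 5 vs 6); Tl3+ < Hg2+ (both 78 e⁻, Z=81>80); Hg2+ < Au+ (both 78 e⁻, Z=80>79).
Placing each against Tl3+: smaller — Ge4+, Ga3+, In3+; larger — Hg2+, Au+. That's 3.

3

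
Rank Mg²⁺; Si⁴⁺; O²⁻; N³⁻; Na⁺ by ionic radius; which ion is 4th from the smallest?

O²⁻

Isoelectronic series (10 e⁻ each). Size is set by nuclear charge: more protons means a smaller ion. Si⁴⁺ (Z=14), Mg²⁺ (Z=12), Na⁺ (Z=11), O²⁻ (Z=8), N³⁻ (Z=7).
Full ascending order: Si⁴⁺ < Mg²⁺ < Na⁺ < O²⁻ < N³⁻. Counting from the smallest, position 4 is O²⁻.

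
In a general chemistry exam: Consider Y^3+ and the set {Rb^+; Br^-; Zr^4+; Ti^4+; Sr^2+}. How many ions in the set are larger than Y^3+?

3

Ti^4+ has 18 e⁻ (Z=22), Zr^4+ has 36 e⁻ (Z=40), Y^3+ has 36 e⁻ (Z=39), Sr^2+ has 36 e⁻ (Z=38), Rb^+ has 36 e⁻ (Z=37), Br^- has 36 e⁻ (Z=35). Ti^4+ < Zr^4+ (same group, period 4 vs 5); Zr^4+ < Y^3+ (both 36 e⁻, Z=40>39); Y^3+ < Sr^2+ (both 36 e⁻, Z=39>38); Sr^2+ < Rb^+ (both 36 e⁻, Z=38>37); Rb^+ < Br^- (both 36 e⁻, Z=37>35).
Ordering all of them (including Y^3+) by radius gives Ti^4+ < Zr^4+ < Y^3+ < Sr^2+ < Rb^+ < Br^-. That's 3.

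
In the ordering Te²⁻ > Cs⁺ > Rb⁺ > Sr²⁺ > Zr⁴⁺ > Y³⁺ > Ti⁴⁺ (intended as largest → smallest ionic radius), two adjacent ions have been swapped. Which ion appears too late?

Y³⁺

Check each adjacent pair. Zr⁴⁺ and Y³⁺ are reversed: both have 36 electrons but Z(Zr)=40 > Z(Y)=39, so Zr⁴⁺ should be the smaller of the two. No other neighbouring pair contradicts the periodic trends, so Y³⁺ is the ion listed too late.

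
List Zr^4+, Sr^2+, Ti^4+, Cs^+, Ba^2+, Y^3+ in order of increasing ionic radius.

Ti^4+ < Zr^4+ < Y^3+ < Sr^2+ < Ba^2+ < Cs^+

First list Z and electron count for each: Ti^4+: 18 e⁻, Z=22, Zr^4+: 36 e⁻, Z=40, Y^3+: 36 e⁻, Z=39, Sr^2+: 36 e⁻, Z=38, Ba^2+: 54 e⁻, Z=56, Cs^+: 54 e⁻, Z=55. Ti^4+ < Zr^4+ (same group, period 4 vs 5); Zr^4+ < Y^3+ (isoelectronic, higher Z=40 is smaller); Y^3+ < Sr^2+ (isoelectronic, higher Z=39 is smaller); Sr^2+ < Ba^2+ (same group, 1 shell fewer); Ba^2+ < Cs^+ (both 54 e⁻, Z=56>55).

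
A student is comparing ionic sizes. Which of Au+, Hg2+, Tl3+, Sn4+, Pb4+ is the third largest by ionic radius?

Work out protons and electrons: Sn4+ has 46 e⁻ (Z=50), Pb4+ has 78 e⁻ (Z=82), Tl3+ has 78 e⁻ (Z=81), Hg2+ has 78 e⁻ (Z=80), Au+ has 78 e⁻ (Z=79). Sn4+ < Pb4+ (same group, period 5 vs 6); Pb4+ < Tl3+ (isoelectronic, higher Z=82 is smaller); Tl3+ < Hg2+ (isoelectronic, higher Z=81 is smaller); Hg2+ < Au+ (both 78 e⁻, Z=80>79).
That gives Sn4+ < Pb4+ < Tl3+ < Hg2+ < Au+. From the largest end, number 3 is Tl3+.

Tl3+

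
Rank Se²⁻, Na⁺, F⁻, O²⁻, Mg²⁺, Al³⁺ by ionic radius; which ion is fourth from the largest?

Na⁺

Work out protons and electrons: Al³⁺ has 10 e⁻ (Z=13), Mg²⁺ has 10 e⁻ (Z=12), Na⁺ has 10 e⁻ (Z=11), F⁻ has 10 e⁻ (Z=9), O²⁻ has 10 e⁻ (Z=8), Se²⁻ has 36 e⁻ (Z=34). Al³⁺ < Mg²⁺ (both 10 e⁻, Z=13>12); Mg²⁺ < Na⁺ (isoelectronic, higher Z=12 is smaller); Na⁺ < F⁻ (isoelectronic, higher Z=11 is smaller); F⁻ < O²⁻ (both 10 e⁻, Z=9>8); O²⁻ < Se²⁻ (same group, period 2 vs 4).
Full ascending order: Al³⁺ < Mg²⁺ < Na⁺ < F⁻ < O²⁻ < Se²⁻. Counting from the largest, position 4 is Na⁺.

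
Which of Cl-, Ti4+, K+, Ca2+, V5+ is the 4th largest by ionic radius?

These species are isoelectronic with 18 electrons. The only difference is the number of protons: V5+ (Z=23), Ti4+ (Z=22), Ca2+ (Z=20), K+ (Z=19), Cl- (Z=17). The strongest nuclear pull (V5+) gives the smallest ion.
That gives V5+ < Ti4+ < Ca2+ < K+ < Cl-. From the largest end, number 4 is Ti4+.

Ti4+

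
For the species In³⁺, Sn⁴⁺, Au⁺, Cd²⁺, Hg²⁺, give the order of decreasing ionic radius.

Au⁺ > Hg²⁺ > Cd²⁺ > In³⁺ > Sn⁴⁺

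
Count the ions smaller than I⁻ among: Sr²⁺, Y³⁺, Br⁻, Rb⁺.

4

First list Z and electron count for each: Y³⁺: 36 e⁻, Z=39, Sr²⁺: 36 e⁻, Z=38, Rb⁺: 36 e⁻, Z=37, Br⁻: 36 e⁻, Z=35, I⁻: 54 e⁻, Z=53. Y³⁺ < Sr²⁺ (both 36 e⁻, Z=39>38); Sr²⁺ < Rb⁺ (isoelectronic, higher Z=38 is smaller); Rb⁺ < Br⁻ (isoelectronic, higher Z=37 is smaller); Br⁻ < I⁻ (same group, 1 shell fewer).
Placing each against I⁻: smaller — Y³⁺, Sr²⁺, Rb⁺, Br⁻; larger — none. Count: 4.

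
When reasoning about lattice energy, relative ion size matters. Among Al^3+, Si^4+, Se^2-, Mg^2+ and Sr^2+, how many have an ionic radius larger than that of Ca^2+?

2

First list Z and electron count for each: Si^4+ (Z=14, 10 e⁻), Al^3+ (Z=13, 10 e⁻), Mg^2+ (Z=12, 10 e⁻), Ca^2+ (Z=20, 18 e⁻), Sr^2+ (Z=38, 36 e⁻), Se^2- (Z=34, 36 e⁻). Si^4+ < Al^3+ (both 10 e⁻, Z=14>13); Al^3+ < Mg^2+ (isoelectronic, higher Z=13 is smaller); Mg^2+ < Ca^2+ (same group, period 3 vs 4); Ca^2+ < Sr^2+ (same group, 1 shell fewer); Sr^2+ < Se^2- (both 36 e⁻, Z=38>34).
Ordering all of them (including Ca^2+) by radius gives Si^4+ < Al^3+ < Mg^2+ < Ca^2+ < Sr^2+ < Se^2-. That's 2.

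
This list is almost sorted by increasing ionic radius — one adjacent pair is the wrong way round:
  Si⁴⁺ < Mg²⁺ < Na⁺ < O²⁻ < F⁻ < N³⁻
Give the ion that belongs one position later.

The pair O²⁻, F⁻ is the wrong way round — they are isoelectronic (10 e⁻) and F has more protons than O (9 vs 8), making F⁻ smaller. All other adjacent pairs agree with periodic trends, so O²⁻ is the misplaced ion.

O²⁻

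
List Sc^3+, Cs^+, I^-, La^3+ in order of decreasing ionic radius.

Tabulating Z and e⁻: Sc^3+ has 18 e⁻ (Z=21), La^3+ has 54 e⁻ (Z=57), Cs^+ has 54 e⁻ (Z=55), I^- has 54 e⁻ (Z=53). Sc^3+ < La^3+ (same group, period 4 vs 6); La^3+ < Cs^+ (isoelectronic, higher Z=57 is smaller); Cs^+ < I^- (isoelectronic, higher Z=55 is smaller).

I^- > Cs^+ > La^3+ > Sc^3+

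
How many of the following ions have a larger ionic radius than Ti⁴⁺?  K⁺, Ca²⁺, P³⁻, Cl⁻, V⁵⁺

4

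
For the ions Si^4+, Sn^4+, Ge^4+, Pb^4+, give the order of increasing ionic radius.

All are in the same group with charge +4. Radius grows down the group as n (the outermost shell) increases.

Si^4+ < Ge^4+ < Sn^4+ < Pb^4+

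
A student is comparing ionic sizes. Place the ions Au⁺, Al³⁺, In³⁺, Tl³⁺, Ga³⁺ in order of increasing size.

Al³⁺ < Ga³⁺ < In³⁺ < Tl³⁺ < Au⁺

Electron counts and nuclear charges: Al³⁺: 10 e⁻, Z=13, Ga³⁺: 28 e⁻, Z=31, In³⁺: 46 e⁻, Z=49, Tl³⁺: 78 e⁻, Z=81, Au⁺: 78 e⁻, Z=79. Al³⁺ < Ga³⁺ (same group, period 3 vs 4); Ga³⁺ < In³⁺ (same group, period 4 vs 5); In³⁺ < Tl³⁺ (same group, period 5 vs 6); Tl³⁺ < Au⁺ (both 78 e⁻, Z=81>79).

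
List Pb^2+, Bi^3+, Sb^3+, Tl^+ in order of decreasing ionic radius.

Tl^+ > Pb^2+ > Bi^3+ > Sb^3+

Sb^3+ (Z=51, 48 e⁻), Bi^3+ (Z=83, 80 e⁻), Pb^2+ (Z=82, 80 e⁻), Tl^+ (Z=81, 80 e⁻). Sb^3+ < Bi^3+ (same group, 1 shell fewer); Bi^3+ < Pb^2+ (both 80 e⁻, Z=83>82); Pb^2+ < Tl^+ (isoelectronic, higher Z=82 is smaller).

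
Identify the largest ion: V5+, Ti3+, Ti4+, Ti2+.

Ti2+

Electron counts and nuclear charges: V5+ has 18 e⁻ (Z=23), Ti4+ has 18 e⁻ (Z=22), Ti3+ has 19 e⁻ (Z=22), Ti2+ has 20 e⁻ (Z=22). V5+ < Ti4+ (isoelectronic, higher Z=23 is smaller); Ti4+ < Ti3+ (higher charge on the same element); Ti3+ < Ti2+ (same element, +3 vs +2).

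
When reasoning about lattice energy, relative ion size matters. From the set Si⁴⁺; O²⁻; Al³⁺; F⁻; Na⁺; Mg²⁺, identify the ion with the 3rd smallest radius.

Each ion has 10 electrons. The ranking follows nuclear charge in reverse — greater Z gives a smaller radius. Si⁴⁺ (Z=14), Al³⁺ (Z=13), Mg²⁺ (Z=12), Na⁺ (Z=11), F⁻ (Z=9), O²⁻ (Z=8).
That gives Si⁴⁺ < Al³⁺ < Mg²⁺ < Na⁺ < F⁻ < O²⁻. From the smallest end, number 3 is Mg²⁺.

Mg²⁺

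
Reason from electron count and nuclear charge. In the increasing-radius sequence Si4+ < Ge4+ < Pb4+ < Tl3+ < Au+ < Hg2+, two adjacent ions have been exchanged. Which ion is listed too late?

Check each adjacent pair. Au+ and Hg2+ are reversed: both have 78 electrons but Z(Hg)=80 > Z(Au)=79, so Hg2+ should be the smaller of the two. No other neighbouring pair contradicts the periodic trends, so Hg2+ is the ion listed too late.

Hg2+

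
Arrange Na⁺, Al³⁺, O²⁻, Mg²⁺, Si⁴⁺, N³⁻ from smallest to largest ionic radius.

These species are isoelectronic with 10 electrons. The only difference is the number of protons: Si⁴⁺ (Z=14), Al³⁺ (Z=13), Mg²⁺ (Z=12), Na⁺ (Z=11), O²⁻ (Z=8), N³⁻ (Z=7). The strongest nuclear pull (Si⁴⁺) gives the smallest ion.

Si⁴⁺ < Al³⁺ < Mg²⁺ < Na⁺ < O²⁻ < N³⁻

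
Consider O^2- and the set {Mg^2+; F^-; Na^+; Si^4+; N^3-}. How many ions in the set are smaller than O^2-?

4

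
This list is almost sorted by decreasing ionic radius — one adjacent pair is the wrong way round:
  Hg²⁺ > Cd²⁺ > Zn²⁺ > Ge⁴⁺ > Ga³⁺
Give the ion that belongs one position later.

Scanning neighbour by neighbour, only Ge⁴⁺/Ga³⁺ violates a trend: they are isoelectronic (28 e⁻) and Ge has more protons than Ga (32 vs 31), making Ge⁴⁺ smaller. That makes Ge⁴⁺ the one sitting a position early relative to where it belongs.

Ge⁴⁺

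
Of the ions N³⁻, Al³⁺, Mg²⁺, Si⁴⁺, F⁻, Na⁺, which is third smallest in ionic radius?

Mg²⁺

Each ion has 10 electrons. The ranking follows nuclear charge in reverse — greater Z gives a smaller radius. Si⁴⁺ (Z=14), Al³⁺ (Z=13), Mg²⁺ (Z=12), Na⁺ (Z=11), F⁻ (Z=9), N³⁻ (Z=7).
Ordering: Si⁴⁺ < Al³⁺ < Mg²⁺ < Na⁺ < F⁻ < N³⁻. The third smallest is Mg²⁺.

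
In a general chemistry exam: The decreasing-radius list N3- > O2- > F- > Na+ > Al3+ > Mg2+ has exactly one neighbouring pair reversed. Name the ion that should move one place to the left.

Mg2+

The pair Al3+, Mg2+ is the wrong way round — they are isoelectronic (10 e⁻) and Al has more protons than Mg (13 vs 12), making Al3+ smaller. All other adjacent pairs agree with periodic trends, so Mg2+ is the misplaced ion.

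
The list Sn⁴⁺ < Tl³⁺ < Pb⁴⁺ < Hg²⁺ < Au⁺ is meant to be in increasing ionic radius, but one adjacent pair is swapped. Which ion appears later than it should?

Check each adjacent pair. Tl³⁺ and Pb⁴⁺ are reversed: they are isoelectronic (78 e⁻) and Pb has more protons than Tl (82 vs 81), making Pb⁴⁺ smaller. No other neighbouring pair contradicts the periodic trends, so Pb⁴⁺ is the ion listed too late.

Pb⁴⁺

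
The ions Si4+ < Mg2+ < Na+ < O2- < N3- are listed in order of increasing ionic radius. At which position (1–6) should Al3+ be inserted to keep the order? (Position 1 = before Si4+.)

All of these have 10 electrons (isoelectronic). With the same electron cloud, the ion with the most protons pulls it in tightest. Nuclear charges: Si4+ (Z=14), Al3+ (Z=13), Mg2+ (Z=12), Na+ (Z=11), O2- (Z=8), N3- (Z=7). Highest Z is smallest.
Putting Al3+ in gives Si4+ < Al3+ < Mg2+ < Na+ < O2- < N3-; it lands at slot 2.

2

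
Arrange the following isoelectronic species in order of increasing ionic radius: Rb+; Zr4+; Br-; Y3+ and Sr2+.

Zr4+ < Y3+ < Sr2+ < Rb+ < Br-

All of these have 36 electrons (isoelectronic). With the same electron cloud, the ion with the most protons pulls it in tightest. Nuclear charges: Zr4+ (Z=40), Y3+ (Z=39), Sr2+ (Z=38), Rb+ (Z=37), Br- (Z=35). Highest Z is smallest.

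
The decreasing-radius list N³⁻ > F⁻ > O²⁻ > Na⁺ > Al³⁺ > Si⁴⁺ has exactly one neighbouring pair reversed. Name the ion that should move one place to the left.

Check each adjacent pair. F⁻ and O²⁻ are reversed: they are isoelectronic (10 e⁻) and F has more protons than O (9 vs 8), making F⁻ smaller. No other neighbouring pair contradicts the periodic trends, so O²⁻ is the ion listed too late.

O²⁻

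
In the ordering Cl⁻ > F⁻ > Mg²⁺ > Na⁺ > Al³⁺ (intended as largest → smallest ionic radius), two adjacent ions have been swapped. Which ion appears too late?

Na⁺

Scanning neighbour by neighbour, only Mg²⁺/Na⁺ violates a trend: both have 10 electrons but Z(Mg)=12 > Z(Na)=11, so Mg²⁺ should be the smaller of the two. That makes Na⁺ the one sitting a position late relative to where it belongs.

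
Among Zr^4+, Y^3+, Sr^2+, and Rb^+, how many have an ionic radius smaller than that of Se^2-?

Each ion has 36 electrons. The ranking follows nuclear charge in reverse — greater Z gives a smaller radius. Zr^4+ (Z=40), Y^3+ (Z=39), Sr^2+ (Z=38), Rb^+ (Z=37), Se^2- (Z=34).
Overall: Zr^4+ < Y^3+ < Sr^2+ < Rb^+ < Se^2-. Se^2- has 4 below it and 0 above. So 4 are smaller.

4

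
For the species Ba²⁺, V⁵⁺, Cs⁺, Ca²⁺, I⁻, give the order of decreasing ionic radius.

V⁵⁺: 18 e⁻, Z=23, Ca²⁺: 18 e⁻, Z=20, Ba²⁺: 54 e⁻, Z=56, Cs⁺: 54 e⁻, Z=55, I⁻: 54 e⁻, Z=53. V⁵⁺ < Ca²⁺ (both 18 e⁻, Z=23>20); Ca²⁺ < Ba²⁺ (same group, period 4 vs 6); Ba²⁺ < Cs⁺ (both 54 e⁻, Z=56>55); Cs⁺ < I⁻ (both 54 e⁻, Z=55>53).

I⁻ > Cs⁺ > Ba²⁺ > Ca²⁺ > V⁵⁺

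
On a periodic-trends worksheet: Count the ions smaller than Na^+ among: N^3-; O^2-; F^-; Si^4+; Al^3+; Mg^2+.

Isoelectronic series (10 e⁻ each). Size is set by nuclear charge: more protons means a smaller ion. Si^4+ (Z=14), Al^3+ (Z=13), Mg^2+ (Z=12), Na^+ (Z=11), F^- (Z=9), O^2- (Z=8), N^3- (Z=7).
Placing each against Na^+: smaller — Si^4+, Al^3+, Mg^2+; larger — F^-, O^2-, N^3-. So 3 are smaller.

3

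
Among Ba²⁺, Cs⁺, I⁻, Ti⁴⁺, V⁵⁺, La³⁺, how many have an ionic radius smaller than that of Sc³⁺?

2

Work out protons and electrons: V⁵⁺: 18 e⁻, Z=23, Ti⁴⁺: 18 e⁻, Z=22, Sc³⁺: 18 e⁻, Z=21, La³⁺: 54 e⁻, Z=57, Ba²⁺: 54 e⁻, Z=56, Cs⁺: 54 e⁻, Z=55, I⁻: 54 e⁻, Z=53. V⁵⁺ < Ti⁴⁺ (isoelectronic, higher Z=23 is smaller); Ti⁴⁺ < Sc³⁺ (isoelectronic, higher Z=22 is smaller); Sc³⁺ < La³⁺ (same group, period 4 vs 6); La³⁺ < Ba²⁺ (both 54 e⁻, Z=57>56); Ba²⁺ < Cs⁺ (both 54 e⁻, Z=56>55); Cs⁺ < I⁻ (both 54 e⁻, Z=55>53).
Ordering all of them (including Sc³⁺) by radius gives V⁵⁺ < Ti⁴⁺ < Sc³⁺ < La³⁺ < Ba²⁺ < Cs⁺ < I⁻. Count: 2.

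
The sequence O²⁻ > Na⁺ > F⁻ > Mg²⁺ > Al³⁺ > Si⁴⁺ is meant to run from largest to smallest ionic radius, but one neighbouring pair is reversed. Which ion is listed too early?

Na⁺

Check each adjacent pair. Na⁺ and F⁻ are reversed: both have 10 electrons but Z(Na)=11 > Z(F)=9, so Na⁺ should be the smaller of the two. No other neighbouring pair contradicts the periodic trends, so Na⁺ is the ion listed too early.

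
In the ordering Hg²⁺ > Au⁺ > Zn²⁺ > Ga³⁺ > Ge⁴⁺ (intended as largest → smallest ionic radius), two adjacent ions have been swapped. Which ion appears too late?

Scanning neighbour by neighbour, only Hg²⁺/Au⁺ violates a trend: both have 78 electrons but Z(Hg)=80 > Z(Au)=79, so Hg²⁺ should be the smaller of the two. That makes Au⁺ the one sitting a position late relative to where it belongs.

Au⁺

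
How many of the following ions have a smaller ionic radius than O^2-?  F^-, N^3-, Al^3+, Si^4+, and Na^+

These species are isoelectronic with 10 electrons. The only difference is the number of protons: Si^4+ (Z=14), Al^3+ (Z=13), Na^+ (Z=11), F^- (Z=9), O^2- (Z=8), N^3- (Z=7). The strongest nuclear pull (Si^4+) gives the smallest ion.
Ordering all of them (including O^2-) by radius gives Si^4+ < Al^3+ < Na^+ < F^- < O^2- < N^3-. So 4 are smaller.

4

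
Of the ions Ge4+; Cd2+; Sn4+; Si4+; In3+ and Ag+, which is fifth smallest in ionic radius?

Cd2+

Work out protons and electrons: Si4+: 10 e⁻, Z=14, Ge4+: 28 e⁻, Z=32, Sn4+: 46 e⁻, Z=50, In3+: 46 e⁻, Z=49, Cd2+: 46 e⁻, Z=48, Ag+: 46 e⁻, Z=47. Si4+ < Ge4+ (same group, period 3 vs 4); Ge4+ < Sn4+ (same group, 1 shell fewer); Sn4+ < In3+ (both 46 e⁻, Z=50>49); In3+ < Cd2+ (isoelectronic, higher Z=49 is smaller); Cd2+ < Ag+ (both 46 e⁻, Z=48>47).
That gives Si4+ < Ge4+ < Sn4+ < In3+ < Cd2+ < Ag+. From the smallest end, number 5 is Cd2+.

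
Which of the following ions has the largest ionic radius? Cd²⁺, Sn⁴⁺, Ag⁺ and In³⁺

Isoelectronic series (46 e⁻ each). Size is set by nuclear charge: more protons means a smaller ion. Sn⁴⁺ (Z=50), In³⁺ (Z=49), Cd²⁺ (Z=48), Ag⁺ (Z=47).

Ag⁺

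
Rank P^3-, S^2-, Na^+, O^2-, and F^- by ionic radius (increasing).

Na^+ < F^- < O^2- < S^2- < P^3-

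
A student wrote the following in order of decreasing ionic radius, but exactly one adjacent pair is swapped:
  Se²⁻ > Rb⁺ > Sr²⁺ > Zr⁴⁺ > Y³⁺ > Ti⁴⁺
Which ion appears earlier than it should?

Zr⁴⁺

Scanning neighbour by neighbour, only Zr⁴⁺/Y³⁺ violates a trend: both have 36 electrons but Z(Zr)=40 > Z(Y)=39, so Zr⁴⁺ should be the smaller of the two. That makes Zr⁴⁺ the one sitting a position early relative to where it belongs.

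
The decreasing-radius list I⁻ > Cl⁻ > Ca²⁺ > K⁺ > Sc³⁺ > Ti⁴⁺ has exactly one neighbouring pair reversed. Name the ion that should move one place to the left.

Scanning neighbour by neighbour, only Ca²⁺/K⁺ violates a trend: they are isoelectronic (18 e⁻) and Ca has more protons than K (20 vs 19), making Ca²⁺ smaller. That makes K⁺ the one sitting a position late relative to where it belongs.

K⁺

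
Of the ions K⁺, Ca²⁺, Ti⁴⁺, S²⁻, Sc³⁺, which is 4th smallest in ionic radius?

Isoelectronic series (18 e⁻ each). Size is set by nuclear charge: more protons means a smaller ion. Ti⁴⁺ (Z=22), Sc³⁺ (Z=21), Ca²⁺ (Z=20), K⁺ (Z=19), S²⁻ (Z=16).
Full ascending order: Ti⁴⁺ < Sc³⁺ < Ca²⁺ < K⁺ < S²⁻. Counting from the smallest, position 4 is K⁺.

K⁺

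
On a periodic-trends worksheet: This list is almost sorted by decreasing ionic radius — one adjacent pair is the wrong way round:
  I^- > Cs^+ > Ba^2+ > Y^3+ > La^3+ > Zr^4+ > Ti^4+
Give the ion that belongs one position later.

Y^3+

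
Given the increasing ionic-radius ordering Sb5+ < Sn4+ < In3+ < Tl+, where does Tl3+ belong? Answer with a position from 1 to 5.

4

Sb5+: 46 e⁻, Z=51, Sn4+: 46 e⁻, Z=50, In3+: 46 e⁻, Z=49, Tl3+: 78 e⁻, Z=81, Tl+: 80 e⁻, Z=81. Sb5+ < Sn4+ (both 46 e⁻, Z=51>50); Sn4+ < In3+ (both 46 e⁻, Z=50>49); In3+ < Tl3+ (same group, 1 shell fewer); Tl3+ < Tl+ (same element, +3 vs +1).
Putting Tl3+ in gives Sb5+ < Sn4+ < In3+ < Tl3+ < Tl+; it lands at slot 4.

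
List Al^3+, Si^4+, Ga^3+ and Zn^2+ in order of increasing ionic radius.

Si^4+ < Al^3+ < Ga^3+ < Zn^2+

Tabulating Z and e⁻: Si^4+ has 10 e⁻ (Z=14), Al^3+ has 10 e⁻ (Z=13), Ga^3+ has 28 e⁻ (Z=31), Zn^2+ has 28 e⁻ (Z=30). Si^4+ < Al^3+ (isoelectronic, higher Z=14 is smaller); Al^3+ < Ga^3+ (same group, period 3 vs 4); Ga^3+ < Zn^2+ (both 28 e⁻, Z=31>30).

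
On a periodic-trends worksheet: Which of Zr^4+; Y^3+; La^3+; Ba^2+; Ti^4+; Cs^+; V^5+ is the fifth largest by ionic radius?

Zr^4+

First list Z and electron count for each: V^5+ has 18 e⁻ (Z=23), Ti^4+ has 18 e⁻ (Z=22), Zr^4+ has 36 e⁻ (Z=40), Y^3+ has 36 e⁻ (Z=39), La^3+ has 54 e⁻ (Z=57), Ba^2+ has 54 e⁻ (Z=56), Cs^+ has 54 e⁻ (Z=55). V^5+ < Ti^4+ (both 18 e⁻, Z=23>22); Ti^4+ < Zr^4+ (same group, period 4 vs 5); Zr^4+ < Y^3+ (both 36 e⁻, Z=40>39); Y^3+ < La^3+ (same group, 1 shell fewer); La^3+ < Ba^2+ (isoelectronic, higher Z=57 is smaller); Ba^2+ < Cs^+ (isoelectronic, higher Z=56 is smaller).
That gives V^5+ < Ti^4+ < Zr^4+ < Y^3+ < La^3+ < Ba^2+ < Cs^+. From the largest end, number 5 is Zr^4+.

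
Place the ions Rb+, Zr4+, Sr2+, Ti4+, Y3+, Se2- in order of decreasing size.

Se2- > Rb+ > Sr2+ > Y3+ > Zr4+ > Ti4+

Electron counts and nuclear charges: Ti4+ has 18 e⁻ (Z=22), Zr4+ has 36 e⁻ (Z=40), Y3+ has 36 e⁻ (Z=39), Sr2+ has 36 e⁻ (Z=38), Rb+ has 36 e⁻ (Z=37), Se2- has 36 e⁻ (Z=34). Ti4+ < Zr4+ (same group, period 4 vs 5); Zr4+ < Y3+ (isoelectronic, higher Z=40 is smaller); Y3+ < Sr2+ (both 36 e⁻, Z=39>38); Sr2+ < Rb+ (isoelectronic, higher Z=38 is smaller); Rb+ < Se2- (both 36 e⁻, Z=37>34).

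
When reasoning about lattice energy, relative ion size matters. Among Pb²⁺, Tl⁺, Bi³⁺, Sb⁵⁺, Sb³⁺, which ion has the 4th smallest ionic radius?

Pb²⁺

Tabulating Z and e⁻: Sb⁵⁺ has 46 e⁻ (Z=51), Sb³⁺ has 48 e⁻ (Z=51), Bi³⁺ has 80 e⁻ (Z=83), Pb²⁺ has 80 e⁻ (Z=82), Tl⁺ has 80 e⁻ (Z=81). Sb⁵⁺ < Sb³⁺ (same element, +5 vs +3); Sb³⁺ < Bi³⁺ (same group, period 5 vs 6); Bi³⁺ < Pb²⁺ (isoelectronic, higher Z=83 is smaller); Pb²⁺ < Tl⁺ (isoelectronic, higher Z=82 is smaller).
Full ascending order: Sb⁵⁺ < Sb³⁺ < Bi³⁺ < Pb²⁺ < Tl⁺. Counting from the smallest, position 4 is Pb²⁺.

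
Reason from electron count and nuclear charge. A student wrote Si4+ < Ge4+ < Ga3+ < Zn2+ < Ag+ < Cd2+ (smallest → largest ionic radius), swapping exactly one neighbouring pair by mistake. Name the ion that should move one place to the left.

Cd2+

Check each adjacent pair. Ag+ and Cd2+ are reversed: both have 46 electrons but Z(Cd)=48 > Z(Ag)=47, so Cd2+ should be the smaller of the two. No other neighbouring pair contradicts the periodic trends, so Cd2+ is the ion listed too late.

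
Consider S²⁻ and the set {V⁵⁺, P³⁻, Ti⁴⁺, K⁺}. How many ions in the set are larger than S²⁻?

1

All of these have 18 electrons (isoelectronic). With the same electron cloud, the ion with the most protons pulls it in tightest. Nuclear charges: V⁵⁺ (Z=23), Ti⁴⁺ (Z=22), K⁺ (Z=19), S²⁻ (Z=16), P³⁻ (Z=15). Highest Z is smallest.
Relative to S²⁻, the ions that are larger are P³⁻. So 1 is larger.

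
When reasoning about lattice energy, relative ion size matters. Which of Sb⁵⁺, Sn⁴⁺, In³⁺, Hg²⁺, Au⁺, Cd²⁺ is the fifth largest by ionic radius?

Sn⁴⁺

Work out protons and electrons: Sb⁵⁺: 46 e⁻, Z=51, Sn⁴⁺: 46 e⁻, Z=50, In³⁺: 46 e⁻, Z=49, Cd²⁺: 46 e⁻, Z=48, Hg²⁺: 78 e⁻, Z=80, Au⁺: 78 e⁻, Z=79. Sb⁵⁺ < Sn⁴⁺ (isoelectronic, higher Z=51 is smaller); Sn⁴⁺ < In³⁺ (both 46 e⁻, Z=50>49); In³⁺ < Cd²⁺ (isoelectronic, higher Z=49 is smaller); Cd²⁺ < Hg²⁺ (same group, 1 shell fewer); Hg²⁺ < Au⁺ (both 78 e⁻, Z=80>79).
Full ascending order: Sb⁵⁺ < Sn⁴⁺ < In³⁺ < Cd²⁺ < Hg²⁺ < Au⁺. Counting from the largest, position 5 is Sn⁴⁺.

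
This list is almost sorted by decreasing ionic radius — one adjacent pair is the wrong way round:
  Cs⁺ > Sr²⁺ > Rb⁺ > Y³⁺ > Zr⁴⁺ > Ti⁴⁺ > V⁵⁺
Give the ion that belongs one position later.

The pair Sr²⁺, Rb⁺ is the wrong way round — they are isoelectronic (36 e⁻) and Sr has more protons than Rb (38 vs 37), making Sr²⁺ smaller. All other adjacent pairs agree with periodic trends, so Sr²⁺ is the misplaced ion.

Sr²⁺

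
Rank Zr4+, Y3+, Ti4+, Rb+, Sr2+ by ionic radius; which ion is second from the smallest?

Zr4+

Electron counts and nuclear charges: Ti4+: 18 e⁻, Z=22, Zr4+: 36 e⁻, Z=40, Y3+: 36 e⁻, Z=39, Sr2+: 36 e⁻, Z=38, Rb+: 36 e⁻, Z=37. Ti4+ < Zr4+ (same group, 1 shell fewer); Zr4+ < Y3+ (isoelectronic, higher Z=40 is smaller); Y3+ < Sr2+ (both 36 e⁻, Z=39>38); Sr2+ < Rb+ (both 36 e⁻, Z=38>37).
Full ascending order: Ti4+ < Zr4+ < Y3+ < Sr2+ < Rb+. Counting from the smallest, position 2 is Zr4+.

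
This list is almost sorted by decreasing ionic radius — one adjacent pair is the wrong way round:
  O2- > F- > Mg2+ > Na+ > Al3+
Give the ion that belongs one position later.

Scanning neighbour by neighbour, only Mg2+/Na+ violates a trend: both have 10 electrons but Z(Mg)=12 > Z(Na)=11, so Mg2+ should be the smaller of the two. That makes Mg2+ the one sitting a position early relative to where it belongs.

Mg2+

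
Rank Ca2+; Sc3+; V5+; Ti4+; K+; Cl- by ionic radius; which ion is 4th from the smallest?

These species are isoelectronic with 18 electrons. The only difference is the number of protons: V5+ (Z=23), Ti4+ (Z=22), Sc3+ (Z=21), Ca2+ (Z=20), K+ (Z=19), Cl- (Z=17). The strongest nuclear pull (V5+) gives the smallest ion.
That gives V5+ < Ti4+ < Sc3+ < Ca2+ < K+ < Cl-. From the smallest end, number 4 is Ca2+.

Ca2+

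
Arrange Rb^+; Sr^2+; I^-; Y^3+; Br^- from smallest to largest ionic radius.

Y^3+: 36 e⁻, Z=39, Sr^2+: 36 e⁻, Z=38, Rb^+: 36 e⁻, Z=37, Br^-: 36 e⁻, Z=35, I^-: 54 e⁻, Z=53. Y^3+ < Sr^2+ (isoelectronic, higher Z=39 is smaller); Sr^2+ < Rb^+ (isoelectronic, higher Z=38 is smaller); Rb^+ < Br^- (isoelectronic, higher Z=37 is smaller); Br^- < I^- (same group, period 4 vs 5).

Y^3+ < Sr^2+ < Rb^+ < Br^- < I^-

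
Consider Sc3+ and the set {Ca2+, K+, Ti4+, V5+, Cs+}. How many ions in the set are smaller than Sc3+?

Tabulating Z and e⁻: V5+: 18 e⁻, Z=23, Ti4+: 18 e⁻, Z=22, Sc3+: 18 e⁻, Z=21, Ca2+: 18 e⁻, Z=20, K+: 18 e⁻, Z=19, Cs+: 54 e⁻, Z=55. V5+ < Ti4+ (isoelectronic, higher Z=23 is smaller); Ti4+ < Sc3+ (isoelectronic, higher Z=22 is smaller); Sc3+ < Ca2+ (both 18 e⁻, Z=21>20); Ca2+ < K+ (isoelectronic, higher Z=20 is smaller); K+ < Cs+ (same group, period 4 vs 6).
Relative to Sc3+, the ions that are smaller are V5+, Ti4+. That's 2.

2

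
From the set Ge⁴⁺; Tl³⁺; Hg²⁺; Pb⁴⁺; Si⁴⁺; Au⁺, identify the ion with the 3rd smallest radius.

Pb⁴⁺

Tabulating Z and e⁻: Si⁴⁺: 10 e⁻, Z=14, Ge⁴⁺: 28 e⁻, Z=32, Pb⁴⁺: 78 e⁻, Z=82, Tl³⁺: 78 e⁻, Z=81, Hg²⁺: 78 e⁻, Z=80, Au⁺: 78 e⁻, Z=79. Si⁴⁺ < Ge⁴⁺ (same group, period 3 vs 4); Ge⁴⁺ < Pb⁴⁺ (same group, 2 shells fewer); Pb⁴⁺ < Tl³⁺ (isoelectronic, higher Z=82 is smaller); Tl³⁺ < Hg²⁺ (both 78 e⁻, Z=81>80); Hg²⁺ < Au⁺ (both 78 e⁻, Z=80>79).
Full ascending order: Si⁴⁺ < Ge⁴⁺ < Pb⁴⁺ < Tl³⁺ < Hg²⁺ < Au⁺. Counting from the smallest, position 3 is Pb⁴⁺.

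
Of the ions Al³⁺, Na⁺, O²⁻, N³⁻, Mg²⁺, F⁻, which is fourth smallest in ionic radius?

F⁻

Isoelectronic series (10 e⁻ each). Size is set by nuclear charge: more protons means a smaller ion. Al³⁺ (Z=13), Mg²⁺ (Z=12), Na⁺ (Z=11), F⁻ (Z=9), O²⁻ (Z=8), N³⁻ (Z=7).
Ordering: Al³⁺ < Mg²⁺ < Na⁺ < F⁻ < O²⁻ < N³⁻. The fourth smallest is F⁻.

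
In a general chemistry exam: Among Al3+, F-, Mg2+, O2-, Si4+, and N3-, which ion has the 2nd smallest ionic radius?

Isoelectronic series (10 e⁻ each). Size is set by nuclear charge: more protons means a smaller ion. Si4+ (Z=14), Al3+ (Z=13), Mg2+ (Z=12), F- (Z=9), O2- (Z=8), N3- (Z=7).
Ordering: Si4+ < Al3+ < Mg2+ < F- < O2- < N3-. The 2nd smallest is Al3+.

Al3+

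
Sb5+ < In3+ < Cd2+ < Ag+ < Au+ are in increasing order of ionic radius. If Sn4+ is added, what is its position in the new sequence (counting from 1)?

Electron counts and nuclear charges: Sb5+ has 46 e⁻ (Z=51), Sn4+ has 46 e⁻ (Z=50), In3+ has 46 e⁻ (Z=49), Cd2+ has 46 e⁻ (Z=48), Ag+ has 46 e⁻ (Z=47), Au+ has 78 e⁻ (Z=79). Sb5+ < Sn4+ (both 46 e⁻, Z=51>50); Sn4+ < In3+ (isoelectronic, higher Z=50 is smaller); In3+ < Cd2+ (both 46 e⁻, Z=49>48); Cd2+ < Ag+ (both 46 e⁻, Z=48>47); Ag+ < Au+ (same group, 1 shell fewer).
Merged order: Sb5+ < Sn4+ < In3+ < Cd2+ < Ag+ < Au+ — Sn4+ is number 2.

2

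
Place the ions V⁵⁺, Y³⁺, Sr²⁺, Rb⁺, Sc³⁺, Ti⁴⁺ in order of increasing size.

Work out protons and electrons: V⁵⁺ has 18 e⁻ (Z=23), Ti⁴⁺ has 18 e⁻ (Z=22), Sc³⁺ has 18 e⁻ (Z=21), Y³⁺ has 36 e⁻ (Z=39), Sr²⁺ has 36 e⁻ (Z=38), Rb⁺ has 36 e⁻ (Z=37). V⁵⁺ < Ti⁴⁺ (isoelectronic, higher Z=23 is smaller); Ti⁴⁺ < Sc³⁺ (both 18 e⁻, Z=22>21); Sc³⁺ < Y³⁺ (same group, 1 shell fewer); Y³⁺ < Sr²⁺ (both 36 e⁻, Z=39>38); Sr²⁺ < Rb⁺ (both 36 e⁻, Z=38>37).

V⁵⁺ < Ti⁴⁺ < Sc³⁺ < Y³⁺ < Sr²⁺ < Rb⁺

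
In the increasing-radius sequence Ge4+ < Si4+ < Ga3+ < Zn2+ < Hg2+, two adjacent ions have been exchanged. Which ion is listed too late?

Compare adjacent ions: same group and charge — period 3 sits above period 4, so Si4+ is smaller — yet in this increasing list Ge4+ sits before Si4+. Nothing else is reversed, so Si4+ should move one place to the left.

Si4+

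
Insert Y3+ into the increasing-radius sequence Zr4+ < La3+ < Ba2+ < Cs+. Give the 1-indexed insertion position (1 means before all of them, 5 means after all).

Zr4+ (Z=40, 36 e⁻), Y3+ (Z=39, 36 e⁻), La3+ (Z=57, 54 e⁻), Ba2+ (Z=56, 54 e⁻), Cs+ (Z=55, 54 e⁻). Zr4+ < Y3+ (both 36 e⁻, Z=40>39); Y3+ < La3+ (same group, period 5 vs 6); La3+ < Ba2+ (both 54 e⁻, Z=57>56); Ba2+ < Cs+ (both 54 e⁻, Z=56>55).
The complete sequence is Zr4+ < Y3+ < La3+ < Ba2+ < Cs+. Y3+ sits at position 2.

2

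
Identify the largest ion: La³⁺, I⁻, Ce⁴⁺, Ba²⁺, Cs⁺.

Isoelectronic series (54 e⁻ each). Size is set by nuclear charge: more protons means a smaller ion. Ce⁴⁺ (Z=58), La³⁺ (Z=57), Ba²⁺ (Z=56), Cs⁺ (Z=55), I⁻ (Z=53).

I⁻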